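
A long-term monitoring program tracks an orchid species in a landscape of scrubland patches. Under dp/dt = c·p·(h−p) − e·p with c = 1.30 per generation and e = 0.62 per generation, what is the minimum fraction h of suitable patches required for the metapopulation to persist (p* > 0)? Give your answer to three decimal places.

0.477

p* = h − e/c is positive only when h > e/c.
h_min = e/c = 0.62/1.30 = 0.4769.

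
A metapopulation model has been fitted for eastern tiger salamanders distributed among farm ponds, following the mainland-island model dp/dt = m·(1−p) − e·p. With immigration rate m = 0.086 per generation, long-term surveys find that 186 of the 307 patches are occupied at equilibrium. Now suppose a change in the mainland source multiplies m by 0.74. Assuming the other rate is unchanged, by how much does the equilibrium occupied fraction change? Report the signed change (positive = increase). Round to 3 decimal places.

Observed p* = 186/307 = 0.60586.
Balance m(1−p*) = e·p* gives e = m(1−p*)/p* = 0.086×0.39414/0.60586 = 0.05595.
New p* = m/(m+e) = 0.06364/(0.06364+0.05595) = 0.53215.
Δp* = 0.53215 − 0.60586 = -0.07371.

-0.074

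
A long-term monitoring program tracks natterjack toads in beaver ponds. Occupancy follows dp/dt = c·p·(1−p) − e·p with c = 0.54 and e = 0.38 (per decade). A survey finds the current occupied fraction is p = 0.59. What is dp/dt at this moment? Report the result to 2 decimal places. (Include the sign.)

-0.09

Colonization term: c·p·(1−p) = 0.54×0.59×0.4100 = 0.13063.
Extinction term: e·p = 0.22420.
dp/dt = 0.13063 − 0.22420 = -0.09357.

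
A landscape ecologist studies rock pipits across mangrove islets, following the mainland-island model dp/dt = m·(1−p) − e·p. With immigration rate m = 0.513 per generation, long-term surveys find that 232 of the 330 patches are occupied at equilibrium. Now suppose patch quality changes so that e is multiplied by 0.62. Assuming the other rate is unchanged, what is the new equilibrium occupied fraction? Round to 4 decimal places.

Observed p* = 232/330 = 0.70303.
Balance m(1−p*) = e·p* gives e = m(1−p*)/p* = 0.513×0.29697/0.70303 = 0.21670.
New p* = m/(m+e) = 0.51300/(0.51300+0.13435) = 0.79246.

0.7925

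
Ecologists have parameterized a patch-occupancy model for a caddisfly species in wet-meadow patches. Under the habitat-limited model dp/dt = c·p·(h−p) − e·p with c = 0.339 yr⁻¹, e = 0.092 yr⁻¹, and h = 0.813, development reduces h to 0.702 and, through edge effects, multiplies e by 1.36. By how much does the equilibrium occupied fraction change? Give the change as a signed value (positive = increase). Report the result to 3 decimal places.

-0.209

Before: p* = h − e/c = 0.813 − 0.092/0.339 = 0.813 − 0.2714 = 0.5416.
After: c = 0.339, e = 0.12512, h = 0.702; p* = 0.702 − 0.12512/0.339 = 0.3329.
Δp* = 0.3329 − 0.5416 = -0.2087.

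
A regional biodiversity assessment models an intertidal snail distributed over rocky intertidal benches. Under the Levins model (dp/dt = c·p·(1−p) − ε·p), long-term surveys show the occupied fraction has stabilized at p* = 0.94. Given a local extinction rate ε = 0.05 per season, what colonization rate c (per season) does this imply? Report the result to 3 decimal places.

0.833

At equilibrium c(1−p*) = ε, so c = ε/(1−p*).
c = 0.05/(1 − 0.94) = 0.05/0.0600 = 0.8333.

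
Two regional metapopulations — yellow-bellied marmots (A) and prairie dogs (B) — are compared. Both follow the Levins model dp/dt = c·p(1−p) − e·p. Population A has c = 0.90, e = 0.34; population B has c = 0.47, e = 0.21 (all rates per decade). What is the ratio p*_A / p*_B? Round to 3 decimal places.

A: p*_A = 1 − 0.34/0.90 = 0.6222.
B: p*_B = 1 − 0.21/0.47 = 0.5532.
p*_A / p*_B = 0.6222/0.5532 = 1.1248.

1.125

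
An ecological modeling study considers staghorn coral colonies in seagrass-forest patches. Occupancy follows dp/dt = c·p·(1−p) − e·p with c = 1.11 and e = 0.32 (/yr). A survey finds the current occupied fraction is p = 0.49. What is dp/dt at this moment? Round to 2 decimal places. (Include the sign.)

Colonization term: c·p·(1−p) = 1.11×0.49×0.5100 = 0.27739.
Extinction term: e·p = 0.15680.
dp/dt = 0.27739 − 0.15680 = 0.12059.

0.12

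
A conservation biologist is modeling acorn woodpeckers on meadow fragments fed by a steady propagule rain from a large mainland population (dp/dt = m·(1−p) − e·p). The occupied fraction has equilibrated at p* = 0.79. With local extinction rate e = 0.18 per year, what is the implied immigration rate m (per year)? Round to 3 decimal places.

0.677

At equilibrium m(1−p*) = e·p*, so m = e·p*/(1−p*).
m = 0.18 × 0.79 / 0.2100 = 0.1422/0.2100 = 0.6771.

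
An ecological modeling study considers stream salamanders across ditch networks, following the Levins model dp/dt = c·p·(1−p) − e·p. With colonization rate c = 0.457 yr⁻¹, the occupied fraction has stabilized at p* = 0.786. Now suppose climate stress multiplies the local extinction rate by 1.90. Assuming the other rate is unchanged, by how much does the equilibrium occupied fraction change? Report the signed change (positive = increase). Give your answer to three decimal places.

-0.193

Balance c(1−p*) = e gives e = 0.457×(1 − 0.78600) = 0.09780.
New p* = 1 − e/c = 1 − 0.18582/0.45700 = 0.59339.
Δp* = 0.59339 − 0.78600 = -0.19261.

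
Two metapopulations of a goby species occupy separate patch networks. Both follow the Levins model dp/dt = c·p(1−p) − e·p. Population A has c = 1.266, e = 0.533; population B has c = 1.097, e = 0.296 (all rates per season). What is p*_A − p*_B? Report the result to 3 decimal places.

-0.151

A: p*_A = 1 − 0.533/1.266 = 0.5790.
B: p*_B = 1 − 0.296/1.097 = 0.7302.
p*_A − p*_B = 0.5790 − 0.7302 = -0.1512.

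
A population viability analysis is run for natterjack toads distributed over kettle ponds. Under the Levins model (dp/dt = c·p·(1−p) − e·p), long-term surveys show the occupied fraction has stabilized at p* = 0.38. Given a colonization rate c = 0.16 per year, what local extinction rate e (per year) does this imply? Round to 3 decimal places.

0.099

At equilibrium c(1−p*) = e.
e = 0.16 × (1 − 0.38) = 0.16 × 0.6200 = 0.0992.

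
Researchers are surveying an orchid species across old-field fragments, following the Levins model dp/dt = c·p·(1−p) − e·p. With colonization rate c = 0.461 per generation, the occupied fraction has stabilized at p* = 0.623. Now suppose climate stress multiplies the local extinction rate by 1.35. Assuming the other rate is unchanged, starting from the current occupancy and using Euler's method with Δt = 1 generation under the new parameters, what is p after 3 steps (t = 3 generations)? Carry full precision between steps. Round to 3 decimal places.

0.542

Balance c(1−p*) = e gives e = 0.461×(1 − 0.62300) = 0.17380.
Starting from p₀ = 0.62300; update p ← p + (dp/dt)·Δt with the new parameters.
t = 1: p = 0.62300 + (-0.03790) = 0.58510
t = 2: p = 0.58510 + (-0.02537) = 0.55973
t = 3: p = 0.55973 + (-0.01772) = 0.54201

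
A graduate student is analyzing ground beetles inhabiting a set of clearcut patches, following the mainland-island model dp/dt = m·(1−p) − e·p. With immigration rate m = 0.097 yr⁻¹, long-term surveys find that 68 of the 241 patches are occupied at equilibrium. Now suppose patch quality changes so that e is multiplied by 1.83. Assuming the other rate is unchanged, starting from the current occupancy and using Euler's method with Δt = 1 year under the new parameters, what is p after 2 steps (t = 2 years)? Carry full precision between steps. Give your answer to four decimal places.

Observed p* = 68/241 = 0.28216.
Balance m(1−p*) = e·p* gives e = m(1−p*)/p* = 0.097×0.71784/0.28216 = 0.24678.
Starting from p₀ = 0.28216; update p ← p + (dp/dt)·Δt with the new parameters.
p: 0.28216 → 0.22436  (Δp = -0.05779)
p: 0.22436 → 0.19828  (Δp = -0.02609)

0.1983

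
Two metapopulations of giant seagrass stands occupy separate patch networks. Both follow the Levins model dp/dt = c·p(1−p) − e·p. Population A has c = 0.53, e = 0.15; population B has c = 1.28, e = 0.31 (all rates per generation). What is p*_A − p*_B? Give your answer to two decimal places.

-0.04

A: p*_A = 1 − 0.15/0.53 = 0.7170.
B: p*_B = 1 − 0.31/1.28 = 0.7578.
p*_A − p*_B = 0.7170 − 0.7578 = -0.0408.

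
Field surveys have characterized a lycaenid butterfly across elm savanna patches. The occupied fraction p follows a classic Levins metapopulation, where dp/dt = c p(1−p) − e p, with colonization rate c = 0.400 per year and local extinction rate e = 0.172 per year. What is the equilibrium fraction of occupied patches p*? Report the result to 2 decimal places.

0.57

Setting dp/dt = 0 and dividing through by p* gives c·(1−p*) = e.
So p* = 1 − e/c = 1 − 0.172/0.400 = 1 − 0.4300 = 0.5700.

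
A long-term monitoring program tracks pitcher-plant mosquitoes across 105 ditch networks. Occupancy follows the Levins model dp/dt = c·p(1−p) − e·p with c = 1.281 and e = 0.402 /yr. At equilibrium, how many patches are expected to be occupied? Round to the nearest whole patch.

p* = 1 − e/c = 1 − 0.402/1.281 = 0.6862.
Expected occupied patches = N × p* = 105 × 0.6862 = 72.05 ≈ 72.

72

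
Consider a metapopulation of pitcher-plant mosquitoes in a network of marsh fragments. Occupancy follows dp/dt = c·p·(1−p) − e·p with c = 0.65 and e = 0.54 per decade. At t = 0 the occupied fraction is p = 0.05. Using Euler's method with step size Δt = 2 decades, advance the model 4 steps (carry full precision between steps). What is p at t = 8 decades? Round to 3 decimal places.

Update rule: p ← p + [c·p·(1−p) − e·p]·Δt with Δt = 2.
t = 2: p = 0.05000 + (+0.00775) = 0.05775
t = 4: p = 0.05775 + (+0.00837) = 0.06612
t = 6: p = 0.06612 + (+0.00886) = 0.07498
t = 8: p = 0.07498 + (+0.00919) = 0.08417

0.084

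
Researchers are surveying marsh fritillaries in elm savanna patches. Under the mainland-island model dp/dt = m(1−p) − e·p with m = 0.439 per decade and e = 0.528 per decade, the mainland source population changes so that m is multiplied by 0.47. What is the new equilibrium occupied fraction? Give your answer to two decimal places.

Before: p* = 0.439/(0.439+0.528) = 0.4540.
After: m = 0.20633, e = 0.528; p* = 0.20633/0.7343 = 0.2810.

0.28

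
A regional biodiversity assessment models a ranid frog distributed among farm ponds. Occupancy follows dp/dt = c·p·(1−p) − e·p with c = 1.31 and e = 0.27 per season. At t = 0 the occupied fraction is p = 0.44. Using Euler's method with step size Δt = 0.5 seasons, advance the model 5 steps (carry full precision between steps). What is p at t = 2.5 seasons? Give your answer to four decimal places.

Update rule: p ← p + [c·p·(1−p) − e·p]·Δt with Δt = 0.5.
step 1: Δp = +0.10199, p = 0.54199
step 2: Δp = +0.08943, p = 0.63142
step 3: Δp = +0.06720, p = 0.69861
step 4: Δp = +0.04360, p = 0.74221
step 5: Δp = +0.02512, p = 0.76734

0.7673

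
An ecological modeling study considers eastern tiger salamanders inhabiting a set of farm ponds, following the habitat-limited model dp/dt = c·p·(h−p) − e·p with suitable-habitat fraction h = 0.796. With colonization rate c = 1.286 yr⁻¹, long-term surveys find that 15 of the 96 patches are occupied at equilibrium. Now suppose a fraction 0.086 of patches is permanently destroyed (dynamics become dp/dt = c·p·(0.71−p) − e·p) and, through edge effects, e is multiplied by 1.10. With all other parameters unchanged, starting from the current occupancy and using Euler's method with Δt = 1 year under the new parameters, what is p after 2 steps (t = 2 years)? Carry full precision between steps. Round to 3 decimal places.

0.107

Observed p* = 15/96 = 0.15625.
Balance c(h−p*) = e gives e = 1.286×(0.796 − 0.15625) = 0.82272.
Starting from p₀ = 0.15625; update p ← p + (dp/dt)·Δt with the new parameters.
t = 1: p = 0.15625 + (-0.03014) = 0.12611
t = 2: p = 0.12611 + (-0.01944) = 0.10668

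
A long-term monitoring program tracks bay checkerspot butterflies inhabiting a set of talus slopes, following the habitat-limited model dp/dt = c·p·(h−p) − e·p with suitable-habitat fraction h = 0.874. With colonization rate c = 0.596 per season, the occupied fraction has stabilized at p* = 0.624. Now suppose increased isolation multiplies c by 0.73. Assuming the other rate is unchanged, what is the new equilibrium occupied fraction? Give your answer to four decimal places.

Balance c(h−p*) = e gives e = 0.596×(0.874 − 0.62400) = 0.14900.
New p* = 0.874 − e/c = 0.874 − 0.14900/0.43508 = 0.53153.

0.5315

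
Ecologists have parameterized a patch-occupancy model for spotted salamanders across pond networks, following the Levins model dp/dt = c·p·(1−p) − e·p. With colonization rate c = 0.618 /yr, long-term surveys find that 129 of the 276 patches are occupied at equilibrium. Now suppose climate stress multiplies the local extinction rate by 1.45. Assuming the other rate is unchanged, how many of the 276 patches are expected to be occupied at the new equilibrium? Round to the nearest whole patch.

63

Observed p* = 129/276 = 0.46739.
Balance c(1−p*) = e gives e = 0.618×(1 − 0.46739) = 0.32915.
New p* = 1 − e/c = 1 − 0.47727/0.61800 = 0.22772.
Expected occupied = 276 × 0.22772 = 62.85 ≈ 63.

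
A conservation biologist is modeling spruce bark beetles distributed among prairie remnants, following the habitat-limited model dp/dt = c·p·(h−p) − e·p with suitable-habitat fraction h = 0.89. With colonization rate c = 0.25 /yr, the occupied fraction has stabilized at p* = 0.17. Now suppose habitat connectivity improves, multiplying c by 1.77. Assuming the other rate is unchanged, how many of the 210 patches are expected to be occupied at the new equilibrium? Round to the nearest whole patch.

101

Balance c(h−p*) = e gives e = 0.25×(0.89 − 0.17000) = 0.18000.
New p* = 0.89 − e/c = 0.89 − 0.18000/0.44250 = 0.48322.
Expected occupied = 210 × 0.48322 = 101.48 ≈ 101.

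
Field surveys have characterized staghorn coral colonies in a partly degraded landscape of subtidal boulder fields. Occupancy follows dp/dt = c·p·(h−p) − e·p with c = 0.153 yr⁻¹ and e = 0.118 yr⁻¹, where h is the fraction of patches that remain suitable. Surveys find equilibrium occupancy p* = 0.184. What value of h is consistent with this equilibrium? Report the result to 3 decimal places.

0.955

At equilibrium c(h−p*) = e, so h = p* + e/c.
h = 0.184 + 0.118/0.153 = 0.184 + 0.7712 = 0.9552.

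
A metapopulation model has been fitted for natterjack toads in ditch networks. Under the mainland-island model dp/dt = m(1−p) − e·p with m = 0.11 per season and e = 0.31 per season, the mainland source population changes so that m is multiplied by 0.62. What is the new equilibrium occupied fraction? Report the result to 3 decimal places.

Before: p* = 0.11/(0.11+0.31) = 0.2619.
After: m = 0.0682, e = 0.31; p* = 0.0682/0.3782 = 0.1803.

0.180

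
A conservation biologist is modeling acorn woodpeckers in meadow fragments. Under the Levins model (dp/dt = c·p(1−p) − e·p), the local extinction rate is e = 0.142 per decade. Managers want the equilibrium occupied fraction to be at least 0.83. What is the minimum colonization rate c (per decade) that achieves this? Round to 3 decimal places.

p* = 1 − e/c ≥ 0.83 requires e/c ≤ 0.1700, i.e. c ≥ e/0.1700.
c_min = 0.142/0.1700 = 0.8353.

0.835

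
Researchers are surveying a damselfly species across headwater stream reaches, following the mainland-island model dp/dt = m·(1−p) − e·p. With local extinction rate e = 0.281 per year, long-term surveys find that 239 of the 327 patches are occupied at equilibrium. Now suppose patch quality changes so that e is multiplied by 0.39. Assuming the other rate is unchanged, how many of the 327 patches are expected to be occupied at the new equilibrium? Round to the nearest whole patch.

286

Observed p* = 239/327 = 0.73089.
Balance m(1−p*) = e·p* gives m = e·p*/(1−p*) = 0.281×0.73089/0.26911 = 0.76318.
New p* = m/(m+e) = 0.76318/(0.76318+0.10959) = 0.87443.
Expected occupied = 327 × 0.87443 = 285.94 ≈ 286.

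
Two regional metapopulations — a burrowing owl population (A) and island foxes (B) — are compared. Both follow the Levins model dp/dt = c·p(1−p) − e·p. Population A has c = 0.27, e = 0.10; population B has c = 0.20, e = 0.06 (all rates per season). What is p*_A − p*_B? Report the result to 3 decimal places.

A: p*_A = 1 − 0.10/0.27 = 0.6296.
B: p*_B = 1 − 0.06/0.20 = 0.7000.
p*_A − p*_B = 0.6296 − 0.7000 = -0.0704.

-0.070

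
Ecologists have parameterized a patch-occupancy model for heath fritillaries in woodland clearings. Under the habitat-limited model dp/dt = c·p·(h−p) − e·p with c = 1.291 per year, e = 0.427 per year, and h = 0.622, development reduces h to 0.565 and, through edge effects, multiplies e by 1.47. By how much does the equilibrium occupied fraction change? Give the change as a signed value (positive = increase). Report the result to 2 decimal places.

-0.21

Before: p* = h − e/c = 0.622 − 0.427/1.291 = 0.622 − 0.3308 = 0.2912.
After: c = 1.291, e = 0.62769, h = 0.565; p* = 0.565 − 0.62769/1.291 = 0.0788.
Δp* = 0.0788 − 0.2912 = -0.2125.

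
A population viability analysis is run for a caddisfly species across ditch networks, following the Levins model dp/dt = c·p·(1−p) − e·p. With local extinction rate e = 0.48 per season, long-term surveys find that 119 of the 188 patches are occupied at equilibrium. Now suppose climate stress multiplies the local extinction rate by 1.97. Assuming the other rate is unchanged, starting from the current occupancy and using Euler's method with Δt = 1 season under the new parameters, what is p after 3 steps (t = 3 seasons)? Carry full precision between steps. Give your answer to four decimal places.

Observed p* = 119/188 = 0.63298.
Balance c(1−p*) = e gives c = e/(1 − 0.63298) = 0.48/0.36702 = 1.30783.
Starting from p₀ = 0.63298; update p ← p + (dp/dt)·Δt with the new parameters.
step 1: Δp = -0.29471, p = 0.33826
step 2: Δp = -0.02712, p = 0.31115
step 3: Δp = -0.01391, p = 0.29724

0.2972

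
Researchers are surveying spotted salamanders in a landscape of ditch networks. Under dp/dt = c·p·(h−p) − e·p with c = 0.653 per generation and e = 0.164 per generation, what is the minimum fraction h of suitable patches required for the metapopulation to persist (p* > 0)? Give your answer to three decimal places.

0.251

p* = h − e/c is positive only when h > e/c.
h_min = e/c = 0.164/0.653 = 0.2511.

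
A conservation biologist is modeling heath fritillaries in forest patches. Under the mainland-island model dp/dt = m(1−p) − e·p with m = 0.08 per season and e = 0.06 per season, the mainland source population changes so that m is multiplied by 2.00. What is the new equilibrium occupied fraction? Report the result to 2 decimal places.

0.73

Before: p* = 0.08/(0.08+0.06) = 0.5714.
After: m = 0.16, e = 0.06; p* = 0.16/0.2200 = 0.7273.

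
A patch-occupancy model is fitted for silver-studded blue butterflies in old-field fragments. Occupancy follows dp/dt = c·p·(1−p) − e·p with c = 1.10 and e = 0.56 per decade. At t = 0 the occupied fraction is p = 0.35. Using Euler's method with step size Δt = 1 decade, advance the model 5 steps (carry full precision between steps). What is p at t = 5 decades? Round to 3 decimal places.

Update rule: p ← p + [c·p·(1−p) − e·p]·Δt with Δt = 1.
t = 1: p = 0.35000 + (+0.05425) = 0.40425
t = 2: p = 0.40425 + (+0.03854) = 0.44279
t = 3: p = 0.44279 + (+0.02344) = 0.46622
t = 4: p = 0.46622 + (+0.01266) = 0.47888
t = 5: p = 0.47888 + (+0.00633) = 0.48522

0.485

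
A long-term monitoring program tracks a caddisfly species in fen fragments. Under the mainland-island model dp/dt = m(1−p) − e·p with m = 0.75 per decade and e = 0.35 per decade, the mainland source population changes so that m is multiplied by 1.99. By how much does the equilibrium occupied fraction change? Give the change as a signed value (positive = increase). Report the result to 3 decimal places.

0.128

Before: p* = 0.75/(0.75+0.35) = 0.6818.
After: m = 1.4925, e = 0.35; p* = 1.4925/1.8425 = 0.8100.
Δp* = 0.8100 − 0.6818 = +0.1282.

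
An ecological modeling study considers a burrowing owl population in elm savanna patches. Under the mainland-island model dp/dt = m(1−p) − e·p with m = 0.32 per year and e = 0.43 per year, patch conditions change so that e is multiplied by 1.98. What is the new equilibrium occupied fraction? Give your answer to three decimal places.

Before: p* = 0.32/(0.32+0.43) = 0.4267.
After: m = 0.32, e = 0.8514; p* = 0.32/1.1714 = 0.2732.

0.273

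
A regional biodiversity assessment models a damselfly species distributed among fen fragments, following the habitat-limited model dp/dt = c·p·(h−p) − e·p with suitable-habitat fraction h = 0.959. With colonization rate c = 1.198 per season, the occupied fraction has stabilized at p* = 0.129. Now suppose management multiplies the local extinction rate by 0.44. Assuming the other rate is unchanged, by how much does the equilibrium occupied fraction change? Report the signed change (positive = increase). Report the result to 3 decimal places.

0.465

Balance c(h−p*) = e gives e = 1.198×(0.959 − 0.12900) = 0.99434.
New p* = 0.959 − e/c = 0.959 − 0.43751/1.19800 = 0.59380.
Δp* = 0.59380 − 0.12900 = +0.46480.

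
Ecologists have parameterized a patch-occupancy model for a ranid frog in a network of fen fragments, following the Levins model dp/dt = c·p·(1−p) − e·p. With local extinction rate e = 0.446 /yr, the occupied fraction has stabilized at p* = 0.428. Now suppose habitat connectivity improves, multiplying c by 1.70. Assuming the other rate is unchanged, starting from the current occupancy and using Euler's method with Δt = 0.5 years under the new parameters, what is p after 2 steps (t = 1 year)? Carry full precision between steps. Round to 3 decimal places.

0.550

Balance c(1−p*) = e gives c = e/(1 − 0.42800) = 0.446/0.57200 = 0.77972.
Starting from p₀ = 0.42800; update p ← p + (dp/dt)·Δt with the new parameters.
t = 0.5: p = 0.42800 + (+0.06681) = 0.49481
t = 1: p = 0.49481 + (+0.05533) = 0.55014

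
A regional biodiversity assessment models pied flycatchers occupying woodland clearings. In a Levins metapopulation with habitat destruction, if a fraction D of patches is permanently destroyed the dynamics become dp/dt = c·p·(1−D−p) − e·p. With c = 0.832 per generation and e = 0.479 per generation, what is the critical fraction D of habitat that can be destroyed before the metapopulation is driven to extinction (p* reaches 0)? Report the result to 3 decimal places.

The nontrivial equilibrium is p* = (1−D) − e/c; extinction occurs when this hits zero.
So D_crit = 1 − e/c = 1 − 0.479/0.832 = 1 − 0.5757 = 0.4243.
Note this equals the original equilibrium occupancy — the Levins extinction-debt result.

0.424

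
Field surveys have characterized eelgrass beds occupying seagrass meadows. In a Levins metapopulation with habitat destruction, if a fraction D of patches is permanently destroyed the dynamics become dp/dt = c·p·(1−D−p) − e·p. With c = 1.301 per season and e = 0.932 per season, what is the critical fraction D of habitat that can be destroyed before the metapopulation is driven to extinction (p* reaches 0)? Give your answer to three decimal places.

0.284

The nontrivial equilibrium is p* = (1−D) − e/c; extinction occurs when this hits zero.
So D_crit = 1 − e/c = 1 − 0.932/1.301 = 1 − 0.7164 = 0.2836.
This equals the undisturbed p*, a classic result of Lande's extension.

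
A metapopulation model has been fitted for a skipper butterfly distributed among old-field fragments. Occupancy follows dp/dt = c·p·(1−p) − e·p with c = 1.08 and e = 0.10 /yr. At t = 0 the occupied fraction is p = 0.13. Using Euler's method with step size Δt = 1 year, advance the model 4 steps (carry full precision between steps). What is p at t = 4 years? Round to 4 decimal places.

0.8201

Update rule: p ← p + [c·p·(1−p) − e·p]·Δt with Δt = 1.
  1  |  dp/dt·Δt = +0.109148  |  p_1 = 0.239148
  2  |  dp/dt·Δt = +0.172598  |  p_2 = 0.411746
  3  |  dp/dt·Δt = +0.220414  |  p_3 = 0.632159
  4  |  dp/dt·Δt = +0.187921  |  p_4 = 0.820080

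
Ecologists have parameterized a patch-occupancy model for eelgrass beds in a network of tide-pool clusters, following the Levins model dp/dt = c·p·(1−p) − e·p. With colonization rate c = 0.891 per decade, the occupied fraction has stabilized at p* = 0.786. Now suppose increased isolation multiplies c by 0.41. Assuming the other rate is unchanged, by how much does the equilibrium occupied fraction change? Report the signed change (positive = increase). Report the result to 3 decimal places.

Balance c(1−p*) = e gives e = 0.891×(1 − 0.78600) = 0.19067.
New p* = 1 − e/c = 1 − 0.19067/0.36531 = 0.47806.
Δp* = 0.47806 − 0.78600 = -0.30794.

-0.308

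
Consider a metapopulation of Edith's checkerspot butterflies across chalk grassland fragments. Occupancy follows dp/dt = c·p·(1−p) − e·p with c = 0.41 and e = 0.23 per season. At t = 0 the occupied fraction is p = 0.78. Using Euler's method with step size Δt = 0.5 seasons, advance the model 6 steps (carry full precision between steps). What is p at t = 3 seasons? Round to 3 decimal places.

0.578

Update rule: p ← p + [c·p·(1−p) − e·p]·Δt with Δt = 0.5.
t = 0.5: p = 0.78000 + (-0.05452) = 0.72548
t = 1: p = 0.72548 + (-0.04260) = 0.68288
t = 1.5: p = 0.68288 + (-0.03414) = 0.64874
t = 2: p = 0.64874 + (-0.02789) = 0.62085
t = 2.5: p = 0.62085 + (-0.02314) = 0.59771
t = 3: p = 0.59771 + (-0.01944) = 0.57826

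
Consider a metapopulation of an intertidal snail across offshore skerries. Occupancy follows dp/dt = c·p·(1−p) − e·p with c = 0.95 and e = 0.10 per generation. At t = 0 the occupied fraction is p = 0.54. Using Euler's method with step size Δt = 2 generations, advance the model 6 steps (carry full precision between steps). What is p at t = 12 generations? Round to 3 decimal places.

0.893

Update rule: p ← p + [c·p·(1−p) − e·p]·Δt with Δt = 2.
t = 2: p = 0.54000 + (+0.36396) = 0.90396
t = 4: p = 0.90396 + (-0.01584) = 0.88812
t = 6: p = 0.88812 + (+0.01117) = 0.89929
t = 8: p = 0.89929 + (-0.00777) = 0.89151
t = 10: p = 0.89151 + (+0.00546) = 0.89697
t = 12: p = 0.89697 + (-0.00381) = 0.89316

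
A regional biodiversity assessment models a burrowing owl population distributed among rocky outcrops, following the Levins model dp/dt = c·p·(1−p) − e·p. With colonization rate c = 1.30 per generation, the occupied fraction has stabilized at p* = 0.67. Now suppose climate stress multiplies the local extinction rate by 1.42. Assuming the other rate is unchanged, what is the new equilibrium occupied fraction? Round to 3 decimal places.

0.531

Balance c(1−p*) = e gives e = 1.30×(1 − 0.67000) = 0.42900.
New p* = 1 − e/c = 1 − 0.60918/1.30000 = 0.53140.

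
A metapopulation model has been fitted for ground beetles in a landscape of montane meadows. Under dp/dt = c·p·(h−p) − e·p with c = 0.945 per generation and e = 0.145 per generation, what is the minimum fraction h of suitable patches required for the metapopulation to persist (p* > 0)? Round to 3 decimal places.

p* = h − e/c is positive only when h > e/c.
h_min = e/c = 0.145/0.945 = 0.1534.

0.153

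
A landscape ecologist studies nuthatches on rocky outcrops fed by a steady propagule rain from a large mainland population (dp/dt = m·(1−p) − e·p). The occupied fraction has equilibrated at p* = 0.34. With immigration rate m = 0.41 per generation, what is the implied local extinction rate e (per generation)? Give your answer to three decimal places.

At equilibrium m(1−p*) = e·p*, so e = m(1−p*)/p*.
e = 0.41 × 0.6600 / 0.34 = 0.7959.

0.796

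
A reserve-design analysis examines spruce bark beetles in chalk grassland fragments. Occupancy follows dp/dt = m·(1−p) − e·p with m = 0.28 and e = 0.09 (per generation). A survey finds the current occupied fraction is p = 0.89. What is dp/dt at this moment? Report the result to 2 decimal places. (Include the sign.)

-0.05

Colonization term: m·(1−p) = 0.28×0.1100 = 0.03080.
Extinction term: e·p = 0.08010.
dp/dt = 0.03080 − 0.08010 = -0.04930.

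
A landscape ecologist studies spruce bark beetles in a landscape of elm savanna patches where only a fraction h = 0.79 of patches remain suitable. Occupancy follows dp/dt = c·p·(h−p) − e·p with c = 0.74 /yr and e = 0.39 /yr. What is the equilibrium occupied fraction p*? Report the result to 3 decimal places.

Setting dp/dt = 0 and dividing by p* gives c·(h−p*) = e.
So p* = h − e/c = 0.79 − 0.39/0.74 = 0.79 − 0.5270 = 0.2630.

0.263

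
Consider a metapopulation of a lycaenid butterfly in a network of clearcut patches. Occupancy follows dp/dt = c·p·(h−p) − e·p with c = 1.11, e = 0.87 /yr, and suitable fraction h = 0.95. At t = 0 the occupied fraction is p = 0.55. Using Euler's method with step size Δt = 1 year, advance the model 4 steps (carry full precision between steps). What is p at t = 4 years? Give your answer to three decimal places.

0.217

Update rule: p ← p + [c·p·(h−p) − e·p]·Δt with Δt = 1.
p: 0.55000 → 0.31570  (Δp = -0.23430)
p: 0.31570 → 0.26332  (Δp = -0.05238)
p: 0.26332 → 0.23494  (Δp = -0.02838)
p: 0.23494 → 0.21702  (Δp = -0.01792)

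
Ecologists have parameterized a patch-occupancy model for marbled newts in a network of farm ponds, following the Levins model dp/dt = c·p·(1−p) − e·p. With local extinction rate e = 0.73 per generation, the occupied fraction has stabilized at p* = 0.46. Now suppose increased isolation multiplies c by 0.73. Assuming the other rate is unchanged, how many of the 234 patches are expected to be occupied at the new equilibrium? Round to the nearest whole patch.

61

Balance c(1−p*) = e gives c = e/(1 − 0.46000) = 0.73/0.54000 = 1.35185.
New p* = 1 − e/c = 1 − 0.73000/0.98685 = 0.26027.
Expected occupied = 234 × 0.26027 = 60.90 ≈ 61.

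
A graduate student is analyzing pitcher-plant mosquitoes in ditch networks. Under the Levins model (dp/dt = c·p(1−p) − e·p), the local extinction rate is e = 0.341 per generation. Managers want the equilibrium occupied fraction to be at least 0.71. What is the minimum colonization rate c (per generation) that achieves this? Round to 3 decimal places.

1.176

p* = 1 − e/c ≥ 0.71 requires e/c ≤ 0.2900, i.e. c ≥ e/0.2900.
c_min = 0.341/0.2900 = 1.1759.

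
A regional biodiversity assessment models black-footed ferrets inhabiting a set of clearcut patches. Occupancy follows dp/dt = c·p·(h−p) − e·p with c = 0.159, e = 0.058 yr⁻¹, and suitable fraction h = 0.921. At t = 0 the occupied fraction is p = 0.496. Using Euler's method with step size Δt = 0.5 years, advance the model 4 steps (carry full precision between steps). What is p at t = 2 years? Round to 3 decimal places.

Update rule: p ← p + [c·p·(h−p) − e·p]·Δt with Δt = 0.5.
step 1: Δp = +0.00237, p = 0.49837
step 2: Δp = +0.00229, p = 0.50067
step 3: Δp = +0.00221, p = 0.50288
step 4: Δp = +0.00213, p = 0.50501

0.505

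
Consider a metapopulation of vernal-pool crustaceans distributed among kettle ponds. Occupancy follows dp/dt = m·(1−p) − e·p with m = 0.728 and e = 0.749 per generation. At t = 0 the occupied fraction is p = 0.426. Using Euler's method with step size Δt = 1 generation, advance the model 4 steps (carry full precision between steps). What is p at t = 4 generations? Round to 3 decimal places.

0.489

Update rule: p ← p + [m·(1−p) − e·p]·Δt with Δt = 1.
  1  |  dp/dt·Δt = +0.098798  |  p_1 = 0.524798
  2  |  dp/dt·Δt = -0.047127  |  p_2 = 0.477671
  3  |  dp/dt·Δt = +0.022479  |  p_3 = 0.500151
  4  |  dp/dt·Δt = -0.010723  |  p_4 = 0.489428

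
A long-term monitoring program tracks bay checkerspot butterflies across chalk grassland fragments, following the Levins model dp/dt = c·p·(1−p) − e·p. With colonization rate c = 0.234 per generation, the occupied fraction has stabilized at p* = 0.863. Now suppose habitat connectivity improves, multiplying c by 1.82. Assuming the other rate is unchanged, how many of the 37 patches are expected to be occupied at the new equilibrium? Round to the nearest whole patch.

Balance c(1−p*) = e gives e = 0.234×(1 − 0.86300) = 0.03206.
New p* = 1 − e/c = 1 − 0.03206/0.42588 = 0.92472.
Expected occupied = 37 × 0.92472 = 34.21 ≈ 34.

34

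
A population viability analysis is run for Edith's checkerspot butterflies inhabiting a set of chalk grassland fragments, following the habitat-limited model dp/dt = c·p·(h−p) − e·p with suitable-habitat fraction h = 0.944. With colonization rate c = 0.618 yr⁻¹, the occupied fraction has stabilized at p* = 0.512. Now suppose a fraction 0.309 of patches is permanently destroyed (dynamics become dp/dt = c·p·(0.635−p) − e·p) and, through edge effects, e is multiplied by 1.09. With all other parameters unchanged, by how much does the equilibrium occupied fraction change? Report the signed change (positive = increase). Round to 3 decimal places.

Balance c(h−p*) = e gives e = 0.618×(0.944 − 0.51200) = 0.26698.
New p* = 0.635 − e/c = 0.635 − 0.29101/0.61800 = 0.16411.
Δp* = 0.16411 − 0.51200 = -0.34789.

-0.348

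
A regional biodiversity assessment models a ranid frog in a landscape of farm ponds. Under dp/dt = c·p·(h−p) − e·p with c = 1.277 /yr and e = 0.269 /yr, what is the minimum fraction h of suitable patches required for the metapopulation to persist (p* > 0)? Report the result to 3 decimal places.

p* = h − e/c is positive only when h > e/c.
h_min = e/c = 0.269/1.277 = 0.2106.

0.211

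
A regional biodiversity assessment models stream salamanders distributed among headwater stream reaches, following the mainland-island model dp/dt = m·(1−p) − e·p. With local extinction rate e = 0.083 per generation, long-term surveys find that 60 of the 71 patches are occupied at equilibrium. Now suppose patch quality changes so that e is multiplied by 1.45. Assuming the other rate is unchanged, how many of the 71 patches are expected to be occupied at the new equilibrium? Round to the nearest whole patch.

56

Observed p* = 60/71 = 0.84507.
Balance m(1−p*) = e·p* gives m = e·p*/(1−p*) = 0.083×0.84507/0.15493 = 0.45273.
New p* = m/(m+e) = 0.45273/(0.45273+0.12035) = 0.78999.
Expected occupied = 71 × 0.78999 = 56.09 ≈ 56.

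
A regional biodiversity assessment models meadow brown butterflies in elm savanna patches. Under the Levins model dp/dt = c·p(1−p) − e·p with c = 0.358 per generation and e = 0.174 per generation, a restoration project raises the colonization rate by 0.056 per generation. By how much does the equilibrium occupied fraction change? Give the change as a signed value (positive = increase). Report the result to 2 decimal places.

0.07

Before: p* = 1 − 0.174/0.358 = 0.5140.
After the change, c = 0.414, e = 0.174, so p* = 1 − 0.174/0.414 = 0.5797.
Δp* = 0.5797 − 0.5140 = +0.0657.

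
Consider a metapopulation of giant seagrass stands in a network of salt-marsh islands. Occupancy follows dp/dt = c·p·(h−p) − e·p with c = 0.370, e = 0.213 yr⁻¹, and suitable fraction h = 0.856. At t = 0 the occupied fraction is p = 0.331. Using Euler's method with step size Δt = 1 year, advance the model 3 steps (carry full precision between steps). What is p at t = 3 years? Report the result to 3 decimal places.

0.315

Update rule: p ← p + [c·p·(h−p) − e·p]·Δt with Δt = 1.
p: 0.33100 → 0.32479  (Δp = -0.00621)
p: 0.32479 → 0.31945  (Δp = -0.00534)
p: 0.31945 → 0.31483  (Δp = -0.00462)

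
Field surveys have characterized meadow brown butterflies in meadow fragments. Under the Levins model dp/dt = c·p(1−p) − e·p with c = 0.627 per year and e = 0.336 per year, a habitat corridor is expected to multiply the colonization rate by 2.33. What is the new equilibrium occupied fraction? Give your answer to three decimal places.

0.770

Before: p* = 1 − 0.336/0.627 = 0.4641.
After the change, c = 1.46091, e = 0.336, so p* = 1 − 0.336/1.46091 = 0.7700.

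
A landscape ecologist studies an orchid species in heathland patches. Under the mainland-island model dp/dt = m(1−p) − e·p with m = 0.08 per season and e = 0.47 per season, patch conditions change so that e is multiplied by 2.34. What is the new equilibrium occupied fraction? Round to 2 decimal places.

Before: p* = 0.08/(0.08+0.47) = 0.1455.
After: m = 0.08, e = 1.0998; p* = 0.08/1.1798 = 0.0678.

0.07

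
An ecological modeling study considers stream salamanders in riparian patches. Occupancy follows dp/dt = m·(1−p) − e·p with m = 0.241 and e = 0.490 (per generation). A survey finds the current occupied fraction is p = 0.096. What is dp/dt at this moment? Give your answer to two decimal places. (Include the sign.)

Colonization term: m·(1−p) = 0.241×0.9040 = 0.21786.
Extinction term: e·p = 0.04704.
dp/dt = 0.21786 − 0.04704 = 0.17082.

0.17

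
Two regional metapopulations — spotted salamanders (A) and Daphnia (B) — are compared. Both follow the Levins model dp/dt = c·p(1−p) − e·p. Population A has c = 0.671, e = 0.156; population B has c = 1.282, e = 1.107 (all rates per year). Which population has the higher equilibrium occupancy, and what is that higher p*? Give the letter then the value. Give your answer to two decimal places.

A, 0.77

A: p*_A = 1 − 0.156/0.671 = 0.7675.
B: p*_B = 1 − 1.107/1.282 = 0.1365.
A is higher at 0.7675.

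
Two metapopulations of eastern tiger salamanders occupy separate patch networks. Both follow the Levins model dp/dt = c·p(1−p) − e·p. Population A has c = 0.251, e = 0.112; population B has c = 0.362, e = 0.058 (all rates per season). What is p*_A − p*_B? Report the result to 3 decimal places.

A: p*_A = 1 − 0.112/0.251 = 0.5538.
B: p*_B = 1 − 0.058/0.362 = 0.8398.
p*_A − p*_B = 0.5538 − 0.8398 = -0.2860.

-0.286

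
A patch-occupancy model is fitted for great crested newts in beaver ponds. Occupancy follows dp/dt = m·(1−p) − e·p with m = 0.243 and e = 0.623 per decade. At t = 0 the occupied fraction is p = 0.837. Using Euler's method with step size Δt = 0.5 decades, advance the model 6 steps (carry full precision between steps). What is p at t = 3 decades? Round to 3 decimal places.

Update rule: p ← p + [m·(1−p) − e·p]·Δt with Δt = 0.5.
step 1: Δp = -0.24092, p = 0.59608
step 2: Δp = -0.13660, p = 0.45948
step 3: Δp = -0.07745, p = 0.38202
step 4: Δp = -0.04392, p = 0.33811
step 5: Δp = -0.02490, p = 0.31321
step 6: Δp = -0.01412, p = 0.29909

0.299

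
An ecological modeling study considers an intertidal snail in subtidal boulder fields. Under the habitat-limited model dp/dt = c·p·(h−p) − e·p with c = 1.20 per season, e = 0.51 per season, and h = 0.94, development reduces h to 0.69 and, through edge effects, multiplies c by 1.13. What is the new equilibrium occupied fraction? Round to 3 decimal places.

0.314

Before: p* = h − e/c = 0.94 − 0.51/1.20 = 0.94 − 0.4250 = 0.5150.
After: c = 1.356, e = 0.51, h = 0.69; p* = 0.69 − 0.51/1.356 = 0.3139.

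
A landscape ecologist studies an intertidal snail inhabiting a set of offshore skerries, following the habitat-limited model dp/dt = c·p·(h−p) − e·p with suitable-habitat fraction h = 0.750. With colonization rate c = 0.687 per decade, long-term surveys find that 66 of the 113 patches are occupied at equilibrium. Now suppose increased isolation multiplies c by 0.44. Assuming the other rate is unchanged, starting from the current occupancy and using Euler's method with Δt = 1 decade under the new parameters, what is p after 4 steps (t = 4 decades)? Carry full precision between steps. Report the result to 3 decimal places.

Observed p* = 66/113 = 0.58407.
Balance c(h−p*) = e gives e = 0.687×(0.75 − 0.58407) = 0.11399.
Starting from p₀ = 0.58407; update p ← p + (dp/dt)·Δt with the new parameters.
  1  |  dp/dt·Δt = -0.037285  |  p_1 = 0.546786
  2  |  dp/dt·Δt = -0.028742  |  p_2 = 0.518044
  3  |  dp/dt·Δt = -0.022731  |  p_3 = 0.495313
  4  |  dp/dt·Δt = -0.018330  |  p_4 = 0.476983

0.477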